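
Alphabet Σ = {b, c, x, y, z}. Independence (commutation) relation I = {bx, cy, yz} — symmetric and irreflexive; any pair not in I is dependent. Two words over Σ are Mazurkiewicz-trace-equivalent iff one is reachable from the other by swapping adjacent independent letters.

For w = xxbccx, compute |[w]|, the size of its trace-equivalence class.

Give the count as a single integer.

drop 0:x onto floor
drop 1:x onto {0:x}
drop 2:b onto floor
drop 3:c onto {1:x, 2:b}
drop 4:c onto {3:c}
drop 5:x onto {4:c}
ground layer = {0:x, 2:b}
drop-orders for the pieces not yet dropped (sum over which currently-grounded one goes next):
  1 to go: {5} 1
  2 to go: {4,5} 1
  3 to go: {3,4,5} 1
  4 to go: {1,3,4,5} 1  {2,3,4,5} 1
  if 0:x drops first: 2 orders
  if 2:b drops first: 1 orders
heap linearizations: 3

3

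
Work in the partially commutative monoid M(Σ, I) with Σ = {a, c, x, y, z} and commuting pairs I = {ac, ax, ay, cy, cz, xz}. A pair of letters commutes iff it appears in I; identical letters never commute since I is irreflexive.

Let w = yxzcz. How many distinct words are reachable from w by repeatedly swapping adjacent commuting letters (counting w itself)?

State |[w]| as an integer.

6

0(y) covers ∅
1(x) covers 0:y
2(z) covers 0:y
3(c) covers 1:x
4(z) covers 2:z
floor of heap: 0:y
completions by unplaced set U, small U first (add the entries for U minus each lowest piece of U):
  |U|=1: {3}:1  {4}:1
  |U|=2: {1,3}:1  {2,4}:1  {3,4}:2
  |U|=3: {1,3,4}:3  {2,3,4}:3
  start at 0(y): 6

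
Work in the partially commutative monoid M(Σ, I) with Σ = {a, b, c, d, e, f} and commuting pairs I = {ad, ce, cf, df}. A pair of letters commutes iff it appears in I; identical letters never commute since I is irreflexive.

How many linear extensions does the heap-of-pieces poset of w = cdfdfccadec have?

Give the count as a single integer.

98

#0=c has no predecessor
#1=d depends on [0:c]
#2=f has no predecessor
#3=d depends on [1:d]
#4=f depends on [2:f]
#5=c depends on [3:d]
#6=c depends on [5:c]
#7=a depends on [4:f, 6:c]
#8=d depends on [6:c]
#9=e depends on [7:a, 8:d]
#10=c depends on [7:a, 8:d]
sources: [0:c, 2:f]
N(rest) = Σ N(rest − s) over sources s of rest; N(one piece) = 1:
  size 1 → [9]=1  [10]=1
  size 2 → [9,10]=2
  size 3 → [7,9,10]=2  [8,9,10]=2
  size 4 → [4,7,9,10]=2  [7,8,9,10]=4
  size 5 → [2,4,7,9,10]=2  [4,7,8,9,10]=6  [6,7,8,9,10]=4
  size 6 → [2,4,7,8,9,10]=8  [4,6,7,8,9,10]=10  [5,6,7,8,9,10]=4
  size 7 → [2,4,6,7,8,9,10]=18  [3,5,6,7,8,9,10]=4  [4,5,6,7,8,9,10]=14
  size 8 → [1,3,5,6,7,8,9,10]=4  [2,4,5,6,7,8,9,10]=32  [3,4,5,6,7,8,9,10]=18
  size 9 → [0,1,3,5,6,7,8,9,10]=4  [1,3,4,5,6,7,8,9,10]=22  [2,3,4,5,6,7,8,9,10]=50
  first=0(c) contributes 72
  first=2(f) contributes 26
|[w]| = 98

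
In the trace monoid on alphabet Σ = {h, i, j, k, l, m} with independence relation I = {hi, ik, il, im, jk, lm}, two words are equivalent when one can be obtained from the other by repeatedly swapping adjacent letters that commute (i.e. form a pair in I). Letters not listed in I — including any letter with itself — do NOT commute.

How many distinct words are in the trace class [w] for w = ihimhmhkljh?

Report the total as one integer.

drop 0:i onto floor
drop 1:h onto floor
drop 2:i onto {0:i}
drop 3:m onto {1:h}
drop 4:h onto {3:m}
drop 5:m onto {4:h}
drop 6:h onto {5:m}
drop 7:k onto {6:h}
drop 8:l onto {7:k}
drop 9:j onto {2:i, 8:l}
drop 10:h onto {9:j}
ground layer = {0:i, 1:h}
drop-orders for the pieces not yet dropped (sum over which currently-grounded one goes next):
  1 to go: {10} 1
  2 to go: {9,10} 1
  3 to go: {2,9,10} 1  {8,9,10} 1
  4 to go: {0,2,9,10} 1  {2,8,9,10} 2  {7,8,9,10} 1
  5 to go: {0,2,8,9,10} 3  {2,7,8,9,10} 3  {6,7,8,9,10} 1
  6 to go: {0,2,7,8,9,10} 6  {2,6,7,8,9,10} 4  {5,6,7,8,9,10} 1
  7 to go: {0,2,6,7,8,9,10} 10  {2,5,6,7,8,9,10} 5  {4,5,6,7,8,9,10} 1
  8 to go: {0,2,5,6,7,8,9,10} 15  {2,4,5,6,7,8,9,10} 6  {3,4,5,6,7,8,9,10} 1
  9 to go: {0,2,4,5,6,7,8,9,10} 21  {1,3,4,5,6,7,8,9,10} 1  {2,3,4,5,6,7,8,9,10} 7
  if 0:i drops first: 8 orders
  if 1:h drops first: 28 orders
heap linearizations: 36

36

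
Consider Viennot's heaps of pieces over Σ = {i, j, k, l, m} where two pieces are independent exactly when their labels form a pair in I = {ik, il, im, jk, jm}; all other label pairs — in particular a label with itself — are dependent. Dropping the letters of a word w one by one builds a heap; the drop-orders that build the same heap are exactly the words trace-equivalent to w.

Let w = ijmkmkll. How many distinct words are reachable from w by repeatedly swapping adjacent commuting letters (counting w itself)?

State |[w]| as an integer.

15

piece 0:i — minimal
piece 1:j rests on {0:i}
piece 2:m — minimal
piece 3:k rests on {2:m}
piece 4:m rests on {3:k}
piece 5:k rests on {4:m}
piece 6:l rests on {1:j, 5:k}
piece 7:l rests on {6:l}
minimal pieces: {0:i, 2:m}
ways to finish when only these pieces remain (= sum over removing one remaining piece with nothing left below it):
  1 left: {7}→1
  2 left: {6,7}→1
  3 left: {1,6,7}→1  {5,6,7}→1
  4 left: {0,1,6,7}→1  {1,5,6,7}→2  {4,5,6,7}→1
  5 left: {0,1,5,6,7}→3  {1,4,5,6,7}→3  {3,4,5,6,7}→1
  6 left: {0,1,4,5,6,7}→6  {1,3,4,5,6,7}→4  {2,3,4,5,6,7}→1
  placing 0:i first → 5 extensions
  placing 2:m first → 10 extensions
total linear extensions = 15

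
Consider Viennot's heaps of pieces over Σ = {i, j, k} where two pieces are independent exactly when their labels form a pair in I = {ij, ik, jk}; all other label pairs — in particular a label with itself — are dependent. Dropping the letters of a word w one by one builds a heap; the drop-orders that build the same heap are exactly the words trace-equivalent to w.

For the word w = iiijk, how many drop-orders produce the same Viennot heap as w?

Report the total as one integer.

20

0(i) covers ∅
1(i) covers 0:i
2(i) covers 1:i
3(j) covers ∅
4(k) covers ∅
floor of heap: 0:i, 3:j, 4:k
completions by unplaced set U, small U first (add the entries for U minus each lowest piece of U):
  |U|=1: {2}:1  {3}:1  {4}:1
  |U|=2: {1,2}:1  {2,3}:2  {2,4}:2  {3,4}:2
  |U|=3: {0,1,2}:1  {1,2,3}:3  {1,2,4}:3  {2,3,4}:6
  start at 0(i): 12
  start at 3(j): 4
  start at 4(k): 4
sum over floor = 20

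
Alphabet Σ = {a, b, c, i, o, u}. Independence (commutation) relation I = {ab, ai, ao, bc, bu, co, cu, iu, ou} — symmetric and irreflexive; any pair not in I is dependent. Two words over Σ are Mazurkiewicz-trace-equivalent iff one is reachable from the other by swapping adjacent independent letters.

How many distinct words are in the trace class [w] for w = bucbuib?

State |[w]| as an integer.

piece 0:b — minimal
piece 1:u — minimal
piece 2:c — minimal
piece 3:b rests on {0:b}
piece 4:u rests on {1:u}
piece 5:i rests on {2:c, 3:b}
piece 6:b rests on {5:i}
minimal pieces: {0:b, 1:u, 2:c}
ways to finish when only these pieces remain (= sum over removing one remaining piece with nothing left below it):
  1 left: {4}→1  {6}→1
  2 left: {1,4}→1  {4,6}→2  {5,6}→1
  3 left: {1,4,6}→3  {2,5,6}→1  {3,5,6}→1  {4,5,6}→3
  4 left: {0,3,5,6}→1  {1,4,5,6}→6  {2,3,5,6}→2  {2,4,5,6}→4  {3,4,5,6}→4
  5 left: {0,2,3,5,6}→3  {0,3,4,5,6}→5  {1,2,4,5,6}→10  {1,3,4,5,6}→10  {2,3,4,5,6}→10
  placing 0:b first → 30 extensions
  placing 1:u first → 18 extensions
  placing 2:c first → 15 extensions
total linear extensions = 63

63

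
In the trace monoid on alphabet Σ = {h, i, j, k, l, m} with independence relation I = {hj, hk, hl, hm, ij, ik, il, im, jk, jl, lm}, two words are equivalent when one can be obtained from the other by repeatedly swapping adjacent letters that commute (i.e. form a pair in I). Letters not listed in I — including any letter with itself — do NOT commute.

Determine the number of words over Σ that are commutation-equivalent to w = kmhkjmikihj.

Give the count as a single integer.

1320

piece 0:k — minimal
piece 1:m rests on {0:k}
piece 2:h — minimal
piece 3:k rests on {1:m}
piece 4:j rests on {1:m}
piece 5:m rests on {3:k, 4:j}
piece 6:i rests on {2:h}
piece 7:k rests on {5:m}
piece 8:i rests on {6:i}
piece 9:h rests on {8:i}
piece 10:j rests on {5:m}
minimal pieces: {0:k, 2:h}
ways to finish when only these pieces remain (= sum over removing one remaining piece with nothing left below it):
  1 left: {7}→1  {9}→1  {10}→1
  2 left: {7,9}→2  {7,10}→2  {8,9}→1  {9,10}→2
  3 left: {5,7,10}→2  {6,8,9}→1  {7,8,9}→3  {7,9,10}→6  {8,9,10}→3
  4 left: {2,6,8,9}→1  {3,5,7,10}→2  {4,5,7,10}→2  {5,7,9,10}→8  {6,7,8,9}→4  {6,8,9,10}→4  {7,8,9,10}→12
  5 left: {2,6,7,8,9}→5  {2,6,8,9,10}→5  {3,4,5,7,10}→4  {3,5,7,9,10}→10  {4,5,7,9,10}→10  {5,7,8,9,10}→20  {6,7,8,9,10}→20
  6 left: {1,3,4,5,7,10}→4  {2,6,7,8,9,10}→30  {3,4,5,7,9,10}→24  {3,5,7,8,9,10}→30  {4,5,7,8,9,10}→30  {5,6,7,8,9,10}→40
  7 left: {0,1,3,4,5,7,10}→4  {1,3,4,5,7,9,10}→28  {2,5,6,7,8,9,10}→70  {3,4,5,7,8,9,10}→84  {3,5,6,7,8,9,10}→70  {4,5,6,7,8,9,10}→70
  8 left: {0,1,3,4,5,7,9,10}→32  {1,3,4,5,7,8,9,10}→112  {2,3,5,6,7,8,9,10}→140  {2,4,5,6,7,8,9,10}→140  {3,4,5,6,7,8,9,10}→224
  9 left: {0,1,3,4,5,7,8,9,10}→144  {1,3,4,5,6,7,8,9,10}→336  {2,3,4,5,6,7,8,9,10}→504
  placing 0:k first → 840 extensions
  placing 2:h first → 480 extensions
total linear extensions = 1320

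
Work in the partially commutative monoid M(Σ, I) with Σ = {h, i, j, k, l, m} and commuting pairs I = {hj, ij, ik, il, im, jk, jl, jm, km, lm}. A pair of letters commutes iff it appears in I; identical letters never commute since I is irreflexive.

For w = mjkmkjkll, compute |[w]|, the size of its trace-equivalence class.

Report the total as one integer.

drop 0:m onto floor
drop 1:j onto floor
drop 2:k onto floor
drop 3:m onto {0:m}
drop 4:k onto {2:k}
drop 5:j onto {1:j}
drop 6:k onto {4:k}
drop 7:l onto {6:k}
drop 8:l onto {7:l}
ground layer = {0:m, 1:j, 2:k}
drop-orders for the pieces not yet dropped (sum over which currently-grounded one goes next):
  1 to go: {3} 1  {5} 1  {8} 1
  2 to go: {0,3} 1  {1,5} 1  {3,5} 2  {3,8} 2  {5,8} 2  {7,8} 1
  3 to go: {0,3,5} 3  {0,3,8} 3  {1,3,5} 3  {1,5,8} 3  {3,5,8} 6  {3,7,8} 3  {5,7,8} 3  {6,7,8} 1
  4 to go: {0,1,3,5} 6  {0,3,5,8} 12  {0,3,7,8} 6  {1,3,5,8} 12  {1,5,7,8} 6  {3,5,7,8} 12  {3,6,7,8} 4  {4,6,7,8} 1  {5,6,7,8} 4
  5 to go: {0,1,3,5,8} 30  {0,3,5,7,8} 30  {0,3,6,7,8} 10  {1,3,5,7,8} 30  {1,5,6,7,8} 10  {2,4,6,7,8} 1  {3,4,6,7,8} 5  {3,5,6,7,8} 20  {4,5,6,7,8} 5
  6 to go: {0,1,3,5,7,8} 90  {0,3,4,6,7,8} 15  {0,3,5,6,7,8} 60  {1,3,5,6,7,8} 60  {1,4,5,6,7,8} 15  {2,3,4,6,7,8} 6  {2,4,5,6,7,8} 6  {3,4,5,6,7,8} 30
  7 to go: {0,1,3,5,6,7,8} 210  {0,2,3,4,6,7,8} 21  {0,3,4,5,6,7,8} 105  {1,2,4,5,6,7,8} 21  {1,3,4,5,6,7,8} 105  {2,3,4,5,6,7,8} 42
  if 0:m drops first: 168 orders
  if 1:j drops first: 168 orders
  if 2:k drops first: 420 orders
heap linearizations: 756

756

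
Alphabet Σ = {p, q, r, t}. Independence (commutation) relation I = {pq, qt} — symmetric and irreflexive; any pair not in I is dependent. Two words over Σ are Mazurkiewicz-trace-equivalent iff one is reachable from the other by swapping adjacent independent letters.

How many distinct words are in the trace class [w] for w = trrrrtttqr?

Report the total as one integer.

drop 0:t onto floor
drop 1:r onto {0:t}
drop 2:r onto {1:r}
drop 3:r onto {2:r}
drop 4:r onto {3:r}
drop 5:t onto {4:r}
drop 6:t onto {5:t}
drop 7:t onto {6:t}
drop 8:q onto {4:r}
drop 9:r onto {7:t, 8:q}
ground layer = {0:t}
drop-orders for the pieces not yet dropped (sum over which currently-grounded one goes next):
  1 to go: {9} 1
  2 to go: {7,9} 1  {8,9} 1
  3 to go: {6,7,9} 1  {7,8,9} 2
  4 to go: {5,6,7,9} 1  {6,7,8,9} 3
  5 to go: {5,6,7,8,9} 4
  6 to go: {4,5,6,7,8,9} 4
  7 to go: {3,4,5,6,7,8,9} 4
  8 to go: {2,3,4,5,6,7,8,9} 4
  if 0:t drops first: 4 orders

4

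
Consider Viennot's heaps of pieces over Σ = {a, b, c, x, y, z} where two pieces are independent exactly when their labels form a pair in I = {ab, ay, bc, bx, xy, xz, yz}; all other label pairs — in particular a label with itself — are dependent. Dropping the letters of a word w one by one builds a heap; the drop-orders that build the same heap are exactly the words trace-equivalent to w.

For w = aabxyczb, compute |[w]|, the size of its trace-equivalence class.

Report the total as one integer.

#0=a has no predecessor
#1=a depends on [0:a]
#2=b has no predecessor
#3=x depends on [1:a]
#4=y depends on [2:b]
#5=c depends on [3:x, 4:y]
#6=z depends on [5:c]
#7=b depends on [6:z]
sources: [0:a, 2:b]
N(rest) = Σ N(rest − s) over sources s of rest; N(one piece) = 1:
  size 1 → [7]=1
  size 2 → [6,7]=1
  size 3 → [5,6,7]=1
  size 4 → [3,5,6,7]=1  [4,5,6,7]=1
  size 5 → [1,3,5,6,7]=1  [2,4,5,6,7]=1  [3,4,5,6,7]=2
  size 6 → [0,1,3,5,6,7]=1  [1,3,4,5,6,7]=3  [2,3,4,5,6,7]=3
  first=0(a) contributes 6
  first=2(b) contributes 4
|[w]| = 10

10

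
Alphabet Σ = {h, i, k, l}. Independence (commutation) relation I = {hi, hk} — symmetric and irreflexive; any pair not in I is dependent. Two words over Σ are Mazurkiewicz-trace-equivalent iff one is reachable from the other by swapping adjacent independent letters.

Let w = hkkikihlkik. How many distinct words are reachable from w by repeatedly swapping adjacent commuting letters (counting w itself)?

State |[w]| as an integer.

piece 0:h — minimal
piece 1:k — minimal
piece 2:k rests on {1:k}
piece 3:i rests on {2:k}
piece 4:k rests on {3:i}
piece 5:i rests on {4:k}
piece 6:h rests on {0:h}
piece 7:l rests on {5:i, 6:h}
piece 8:k rests on {7:l}
piece 9:i rests on {8:k}
piece 10:k rests on {9:i}
minimal pieces: {0:h, 1:k}
ways to finish when only these pieces remain (= sum over removing one remaining piece with nothing left below it):
  1 left: {10}→1
  2 left: {9,10}→1
  3 left: {8,9,10}→1
  4 left: {7,8,9,10}→1
  5 left: {5,7,8,9,10}→1  {6,7,8,9,10}→1
  6 left: {0,6,7,8,9,10}→1  {4,5,7,8,9,10}→1  {5,6,7,8,9,10}→2
  7 left: {0,5,6,7,8,9,10}→3  {3,4,5,7,8,9,10}→1  {4,5,6,7,8,9,10}→3
  8 left: {0,4,5,6,7,8,9,10}→6  {2,3,4,5,7,8,9,10}→1  {3,4,5,6,7,8,9,10}→4
  9 left: {0,3,4,5,6,7,8,9,10}→10  {1,2,3,4,5,7,8,9,10}→1  {2,3,4,5,6,7,8,9,10}→5
  placing 0:h first → 6 extensions
  placing 1:k first → 15 extensions
total linear extensions = 21

21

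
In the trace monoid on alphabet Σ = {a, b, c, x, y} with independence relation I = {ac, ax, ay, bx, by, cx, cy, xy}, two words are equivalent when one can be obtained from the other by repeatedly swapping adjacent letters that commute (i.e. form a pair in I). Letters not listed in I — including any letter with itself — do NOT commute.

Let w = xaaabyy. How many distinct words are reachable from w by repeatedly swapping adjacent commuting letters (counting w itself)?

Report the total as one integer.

105

0(x) covers ∅
1(a) covers ∅
2(a) covers 1:a
3(a) covers 2:a
4(b) covers 3:a
5(y) covers ∅
6(y) covers 5:y
floor of heap: 0:x, 1:a, 5:y
completions by unplaced set U, small U first (add the entries for U minus each lowest piece of U):
  |U|=1: {0}:1  {4}:1  {6}:1
  |U|=2: {0,4}:2  {0,6}:2  {3,4}:1  {4,6}:2  {5,6}:1
  |U|=3: {0,3,4}:3  {0,4,6}:6  {0,5,6}:3  {2,3,4}:1  {3,4,6}:3  {4,5,6}:3
  |U|=4: {0,2,3,4}:4  {0,3,4,6}:12  {0,4,5,6}:12  {1,2,3,4}:1  {2,3,4,6}:4  {3,4,5,6}:6
  |U|=5: {0,1,2,3,4}:5  {0,2,3,4,6}:20  {0,3,4,5,6}:30  {1,2,3,4,6}:5  {2,3,4,5,6}:10
  start at 0(x): 15
  start at 1(a): 60
  start at 5(y): 30
sum over floor = 105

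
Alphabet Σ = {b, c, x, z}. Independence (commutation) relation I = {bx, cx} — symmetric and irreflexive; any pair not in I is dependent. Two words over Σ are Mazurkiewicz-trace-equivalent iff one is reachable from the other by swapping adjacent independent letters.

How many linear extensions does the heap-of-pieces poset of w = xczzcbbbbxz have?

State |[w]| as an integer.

drop 0:x onto floor
drop 1:c onto floor
drop 2:z onto {0:x, 1:c}
drop 3:z onto {2:z}
drop 4:c onto {3:z}
drop 5:b onto {4:c}
drop 6:b onto {5:b}
drop 7:b onto {6:b}
drop 8:b onto {7:b}
drop 9:x onto {3:z}
drop 10:z onto {8:b, 9:x}
ground layer = {0:x, 1:c}
drop-orders for the pieces not yet dropped (sum over which currently-grounded one goes next):
  1 to go: {10} 1
  2 to go: {8,10} 1  {9,10} 1
  3 to go: {7,8,10} 1  {8,9,10} 2
  4 to go: {6,7,8,10} 1  {7,8,9,10} 3
  5 to go: {5,6,7,8,10} 1  {6,7,8,9,10} 4
  6 to go: {4,5,6,7,8,10} 1  {5,6,7,8,9,10} 5
  7 to go: {4,5,6,7,8,9,10} 6
  8 to go: {3,4,5,6,7,8,9,10} 6
  9 to go: {2,3,4,5,6,7,8,9,10} 6
  if 0:x drops first: 6 orders
  if 1:c drops first: 6 orders
heap linearizations: 12

12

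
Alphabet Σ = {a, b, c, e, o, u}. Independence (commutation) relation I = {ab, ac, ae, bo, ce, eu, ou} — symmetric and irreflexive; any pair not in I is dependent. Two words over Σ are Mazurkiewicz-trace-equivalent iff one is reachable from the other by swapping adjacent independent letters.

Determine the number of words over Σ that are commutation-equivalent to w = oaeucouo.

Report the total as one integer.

piece 0:o — minimal
piece 1:a rests on {0:o}
piece 2:e rests on {0:o}
piece 3:u rests on {1:a}
piece 4:c rests on {3:u}
piece 5:o rests on {2:e, 4:c}
piece 6:u rests on {4:c}
piece 7:o rests on {5:o}
minimal pieces: {0:o}
ways to finish when only these pieces remain (= sum over removing one remaining piece with nothing left below it):
  1 left: {6}→1  {7}→1
  2 left: {5,7}→1  {6,7}→2
  3 left: {2,5,7}→1  {5,6,7}→3
  4 left: {2,5,6,7}→4  {4,5,6,7}→3
  5 left: {2,4,5,6,7}→7  {3,4,5,6,7}→3
  6 left: {1,3,4,5,6,7}→3  {2,3,4,5,6,7}→10
  placing 0:o first → 13 extensions

13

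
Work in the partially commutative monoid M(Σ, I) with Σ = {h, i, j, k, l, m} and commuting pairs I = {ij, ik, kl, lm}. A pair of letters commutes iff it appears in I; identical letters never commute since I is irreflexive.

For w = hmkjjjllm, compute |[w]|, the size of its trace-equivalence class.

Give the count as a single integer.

3

drop 0:h onto floor
drop 1:m onto {0:h}
drop 2:k onto {1:m}
drop 3:j onto {2:k}
drop 4:j onto {3:j}
drop 5:j onto {4:j}
drop 6:l onto {5:j}
drop 7:l onto {6:l}
drop 8:m onto {5:j}
ground layer = {0:h}
drop-orders for the pieces not yet dropped (sum over which currently-grounded one goes next):
  1 to go: {7} 1  {8} 1
  2 to go: {6,7} 1  {7,8} 2
  3 to go: {6,7,8} 3
  4 to go: {5,6,7,8} 3
  5 to go: {4,5,6,7,8} 3
  6 to go: {3,4,5,6,7,8} 3
  7 to go: {2,3,4,5,6,7,8} 3
  if 0:h drops first: 3 orders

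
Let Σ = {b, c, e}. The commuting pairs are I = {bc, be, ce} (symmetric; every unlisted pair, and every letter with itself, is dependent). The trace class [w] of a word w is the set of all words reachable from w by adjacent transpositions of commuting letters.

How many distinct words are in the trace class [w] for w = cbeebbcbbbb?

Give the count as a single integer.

1980

#0=c has no predecessor
#1=b has no predecessor
#2=e has no predecessor
#3=e depends on [2:e]
#4=b depends on [1:b]
#5=b depends on [4:b]
#6=c depends on [0:c]
#7=b depends on [5:b]
#8=b depends on [7:b]
#9=b depends on [8:b]
#10=b depends on [9:b]
sources: [0:c, 1:b, 2:e]
N(rest) = Σ N(rest − s) over sources s of rest; N(one piece) = 1:
  size 1 → [3]=1  [6]=1  [10]=1
  size 2 → [0,6]=1  [2,3]=1  [3,6]=2  [3,10]=2  [6,10]=2  [9,10]=1
  size 3 → [0,3,6]=3  [0,6,10]=3  [2,3,6]=3  [2,3,10]=3  [3,6,10]=6  [3,9,10]=3  [6,9,10]=3  [8,9,10]=1
  size 4 → [0,2,3,6]=6  [0,3,6,10]=12  [0,6,9,10]=6  [2,3,6,10]=12  [2,3,9,10]=6  [3,6,9,10]=12  [3,8,9,10]=4  [6,8,9,10]=4  [7,8,9,10]=1
  size 5 → [0,2,3,6,10]=30  [0,3,6,9,10]=30  [0,6,8,9,10]=10  [2,3,6,9,10]=30  [2,3,8,9,10]=10  [3,6,8,9,10]=20  [3,7,8,9,10]=5  [5,7,8,9,10]=1  [6,7,8,9,10]=5
  size 6 → [0,2,3,6,9,10]=90  [0,3,6,8,9,10]=60  [0,6,7,8,9,10]=15  [2,3,6,8,9,10]=60  [2,3,7,8,9,10]=15  [3,5,7,8,9,10]=6  [3,6,7,8,9,10]=30  [4,5,7,8,9,10]=1  [5,6,7,8,9,10]=6
  size 7 → [0,2,3,6,8,9,10]=210  [0,3,6,7,8,9,10]=105  [0,5,6,7,8,9,10]=21  [1,4,5,7,8,9,10]=1  [2,3,5,7,8,9,10]=21  [2,3,6,7,8,9,10]=105  [3,4,5,7,8,9,10]=7  [3,5,6,7,8,9,10]=42  [4,5,6,7,8,9,10]=7
  size 8 → [0,2,3,6,7,8,9,10]=420  [0,3,5,6,7,8,9,10]=168  [0,4,5,6,7,8,9,10]=28  [1,3,4,5,7,8,9,10]=8  [1,4,5,6,7,8,9,10]=8  [2,3,4,5,7,8,9,10]=28  [2,3,5,6,7,8,9,10]=168  [3,4,5,6,7,8,9,10]=56
  size 9 → [0,1,4,5,6,7,8,9,10]=36  [0,2,3,5,6,7,8,9,10]=756  [0,3,4,5,6,7,8,9,10]=252  [1,2,3,4,5,7,8,9,10]=36  [1,3,4,5,6,7,8,9,10]=72  [2,3,4,5,6,7,8,9,10]=252
  first=0(c) contributes 360
  first=1(b) contributes 1260
  first=2(e) contributes 360
|[w]| = 1980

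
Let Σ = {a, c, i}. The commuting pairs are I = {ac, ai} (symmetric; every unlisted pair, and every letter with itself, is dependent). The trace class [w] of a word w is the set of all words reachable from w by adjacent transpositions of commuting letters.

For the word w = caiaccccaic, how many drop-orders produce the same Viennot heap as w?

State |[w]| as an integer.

drop 0:c onto floor
drop 1:a onto floor
drop 2:i onto {0:c}
drop 3:a onto {1:a}
drop 4:c onto {2:i}
drop 5:c onto {4:c}
drop 6:c onto {5:c}
drop 7:c onto {6:c}
drop 8:a onto {3:a}
drop 9:i onto {7:c}
drop 10:c onto {9:i}
ground layer = {0:c, 1:a}
drop-orders for the pieces not yet dropped (sum over which currently-grounded one goes next):
  1 to go: {8} 1  {10} 1
  2 to go: {3,8} 1  {8,10} 2  {9,10} 1
  3 to go: {1,3,8} 1  {3,8,10} 3  {7,9,10} 1  {8,9,10} 3
  4 to go: {1,3,8,10} 4  {3,8,9,10} 6  {6,7,9,10} 1  {7,8,9,10} 4
  5 to go: {1,3,8,9,10} 10  {3,7,8,9,10} 10  {5,6,7,9,10} 1  {6,7,8,9,10} 5
  6 to go: {1,3,7,8,9,10} 20  {3,6,7,8,9,10} 15  {4,5,6,7,9,10} 1  {5,6,7,8,9,10} 6
  7 to go: {1,3,6,7,8,9,10} 35  {2,4,5,6,7,9,10} 1  {3,5,6,7,8,9,10} 21  {4,5,6,7,8,9,10} 7
  8 to go: {0,2,4,5,6,7,9,10} 1  {1,3,5,6,7,8,9,10} 56  {2,4,5,6,7,8,9,10} 8  {3,4,5,6,7,8,9,10} 28
  9 to go: {0,2,4,5,6,7,8,9,10} 9  {1,3,4,5,6,7,8,9,10} 84  {2,3,4,5,6,7,8,9,10} 36
  if 0:c drops first: 120 orders
  if 1:a drops first: 45 orders
heap linearizations: 165

165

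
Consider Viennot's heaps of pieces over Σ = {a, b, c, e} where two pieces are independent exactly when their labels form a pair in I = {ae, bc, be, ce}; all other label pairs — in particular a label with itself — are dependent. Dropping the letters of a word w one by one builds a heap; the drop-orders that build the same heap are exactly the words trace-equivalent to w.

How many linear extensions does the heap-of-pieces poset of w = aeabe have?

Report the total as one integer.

10

0(a) covers ∅
1(e) covers ∅
2(a) covers 0:a
3(b) covers 2:a
4(e) covers 1:e
floor of heap: 0:a, 1:e
completions by unplaced set U, small U first (add the entries for U minus each lowest piece of U):
  |U|=1: {3}:1  {4}:1
  |U|=2: {1,4}:1  {2,3}:1  {3,4}:2
  |U|=3: {0,2,3}:1  {1,3,4}:3  {2,3,4}:3
  start at 0(a): 6
  start at 1(e): 4
sum over floor = 10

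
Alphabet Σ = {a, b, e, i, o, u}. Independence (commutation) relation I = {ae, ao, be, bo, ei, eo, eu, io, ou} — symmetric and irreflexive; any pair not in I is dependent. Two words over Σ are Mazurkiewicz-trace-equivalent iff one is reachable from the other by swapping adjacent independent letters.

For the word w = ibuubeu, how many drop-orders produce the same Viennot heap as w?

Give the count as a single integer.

7

#0=i has no predecessor
#1=b depends on [0:i]
#2=u depends on [1:b]
#3=u depends on [2:u]
#4=b depends on [3:u]
#5=e has no predecessor
#6=u depends on [4:b]
sources: [0:i, 5:e]
N(rest) = Σ N(rest − s) over sources s of rest; N(one piece) = 1:
  size 1 → [5]=1  [6]=1
  size 2 → [4,6]=1  [5,6]=2
  size 3 → [3,4,6]=1  [4,5,6]=3
  size 4 → [2,3,4,6]=1  [3,4,5,6]=4
  size 5 → [1,2,3,4,6]=1  [2,3,4,5,6]=5
  first=0(i) contributes 6
  first=5(e) contributes 1
|[w]| = 7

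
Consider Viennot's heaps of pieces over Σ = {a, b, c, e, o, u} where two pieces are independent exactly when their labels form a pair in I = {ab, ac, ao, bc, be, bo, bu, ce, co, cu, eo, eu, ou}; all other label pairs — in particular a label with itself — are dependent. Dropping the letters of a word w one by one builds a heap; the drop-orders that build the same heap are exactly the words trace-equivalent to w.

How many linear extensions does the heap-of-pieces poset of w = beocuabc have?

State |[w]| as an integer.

piece 0:b — minimal
piece 1:e — minimal
piece 2:o — minimal
piece 3:c — minimal
piece 4:u — minimal
piece 5:a rests on {1:e, 4:u}
piece 6:b rests on {0:b}
piece 7:c rests on {3:c}
minimal pieces: {0:b, 1:e, 2:o, 3:c, 4:u}
ways to finish when only these pieces remain (= sum over removing one remaining piece with nothing left below it):
  1 left: {2}→1  {5}→1  {6}→1  {7}→1
  2 left: {0,6}→1  {1,5}→1  {2,5}→2  {2,6}→2  {2,7}→2  {3,7}→1  {4,5}→1  {5,6}→2  {5,7}→2  {6,7}→2
  3 left: {0,2,6}→3  {0,5,6}→3  {0,6,7}→3  {1,2,5}→3  {1,4,5}→2  {1,5,6}→3  {1,5,7}→3  {2,3,7}→3  {2,4,5}→3  {2,5,6}→6  {2,5,7}→6  {2,6,7}→6  {3,5,7}→3  {3,6,7}→3  {4,5,6}→3  {4,5,7}→3  {5,6,7}→6
  4 left: {0,1,5,6}→6  {0,2,5,6}→12  {0,2,6,7}→12  {0,3,6,7}→6  {0,4,5,6}→6  {0,5,6,7}→12  {1,2,4,5}→8  {1,2,5,6}→12  {1,2,5,7}→12  {1,3,5,7}→6  {1,4,5,6}→8  {1,4,5,7}→8  {1,5,6,7}→12  {2,3,5,7}→12  {2,3,6,7}→12  {2,4,5,6}→12  {2,4,5,7}→12  {2,5,6,7}→24  {3,4,5,7}→6  {3,5,6,7}→12  {4,5,6,7}→12
  5 left: {0,1,2,5,6}→30  {0,1,4,5,6}→20  {0,1,5,6,7}→30  {0,2,3,6,7}→30  {0,2,4,5,6}→30  {0,2,5,6,7}→60  {0,3,5,6,7}→30  {0,4,5,6,7}→30  {1,2,3,5,7}→30  {1,2,4,5,6}→40  {1,2,4,5,7}→40  {1,2,5,6,7}→60  {1,3,4,5,7}→20  {1,3,5,6,7}→30  {1,4,5,6,7}→40  {2,3,4,5,7}→30  {2,3,5,6,7}→60  {2,4,5,6,7}→60  {3,4,5,6,7}→30
  6 left: {0,1,2,4,5,6}→120  {0,1,2,5,6,7}→180  {0,1,3,5,6,7}→90  {0,1,4,5,6,7}→120  {0,2,3,5,6,7}→180  {0,2,4,5,6,7}→180  {0,3,4,5,6,7}→90  {1,2,3,4,5,7}→120  {1,2,3,5,6,7}→180  {1,2,4,5,6,7}→240  {1,3,4,5,6,7}→120  {2,3,4,5,6,7}→180
  placing 0:b first → 840 extensions
  placing 1:e first → 630 extensions
  placing 2:o first → 420 extensions
  placing 3:c first → 840 extensions
  placing 4:u first → 630 extensions
total linear extensions = 3360

3360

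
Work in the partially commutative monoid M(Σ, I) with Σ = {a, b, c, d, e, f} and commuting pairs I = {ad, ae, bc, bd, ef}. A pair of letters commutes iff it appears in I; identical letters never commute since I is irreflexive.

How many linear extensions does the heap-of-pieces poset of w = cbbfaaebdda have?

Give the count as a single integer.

138

#0=c has no predecessor
#1=b has no predecessor
#2=b depends on [1:b]
#3=f depends on [0:c, 2:b]
#4=a depends on [3:f]
#5=a depends on [4:a]
#6=e depends on [0:c, 2:b]
#7=b depends on [5:a, 6:e]
#8=d depends on [3:f, 6:e]
#9=d depends on [8:d]
#10=a depends on [7:b]
sources: [0:c, 1:b]
N(rest) = Σ N(rest − s) over sources s of rest; N(one piece) = 1:
  size 1 → [9]=1  [10]=1
  size 2 → [7,10]=1  [8,9]=1  [9,10]=2
  size 3 → [5,7,10]=1  [7,9,10]=3  [8,9,10]=3
  size 4 → [4,5,7,10]=1  [5,7,9,10]=4  [7,8,9,10]=6
  size 5 → [4,5,7,9,10]=5  [5,7,8,9,10]=10  [6,7,8,9,10]=6
  size 6 → [4,5,7,8,9,10]=15  [5,6,7,8,9,10]=16
  size 7 → [3,4,5,7,8,9,10]=15  [4,5,6,7,8,9,10]=31
  size 8 → [3,4,5,6,7,8,9,10]=46
  size 9 → [0,3,4,5,6,7,8,9,10]=46  [2,3,4,5,6,7,8,9,10]=46
  first=0(c) contributes 46
  first=1(b) contributes 92
|[w]| = 138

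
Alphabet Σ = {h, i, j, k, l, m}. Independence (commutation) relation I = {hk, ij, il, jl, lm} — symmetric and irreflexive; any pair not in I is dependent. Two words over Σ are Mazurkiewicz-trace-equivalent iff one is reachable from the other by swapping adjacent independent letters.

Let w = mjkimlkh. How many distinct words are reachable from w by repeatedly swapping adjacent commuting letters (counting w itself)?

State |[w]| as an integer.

6

#0=m has no predecessor
#1=j depends on [0:m]
#2=k depends on [1:j]
#3=i depends on [2:k]
#4=m depends on [3:i]
#5=l depends on [2:k]
#6=k depends on [4:m, 5:l]
#7=h depends on [4:m, 5:l]
sources: [0:m]
N(rest) = Σ N(rest − s) over sources s of rest; N(one piece) = 1:
  size 1 → [6]=1  [7]=1
  size 2 → [6,7]=2
  size 3 → [4,6,7]=2  [5,6,7]=2
  size 4 → [3,4,6,7]=2  [4,5,6,7]=4
  size 5 → [3,4,5,6,7]=6
  size 6 → [2,3,4,5,6,7]=6
  first=0(m) contributes 6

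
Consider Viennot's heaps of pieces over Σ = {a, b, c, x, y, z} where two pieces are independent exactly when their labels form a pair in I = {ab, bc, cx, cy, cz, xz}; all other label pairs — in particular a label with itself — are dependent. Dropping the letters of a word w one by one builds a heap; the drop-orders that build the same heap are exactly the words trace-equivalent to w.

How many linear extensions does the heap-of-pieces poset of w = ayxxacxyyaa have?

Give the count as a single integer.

#0=a has no predecessor
#1=y depends on [0:a]
#2=x depends on [1:y]
#3=x depends on [2:x]
#4=a depends on [3:x]
#5=c depends on [4:a]
#6=x depends on [4:a]
#7=y depends on [6:x]
#8=y depends on [7:y]
#9=a depends on [5:c, 8:y]
#10=a depends on [9:a]
sources: [0:a]
N(rest) = Σ N(rest − s) over sources s of rest; N(one piece) = 1:
  size 1 → [10]=1
  size 2 → [9,10]=1
  size 3 → [5,9,10]=1  [8,9,10]=1
  size 4 → [5,8,9,10]=2  [7,8,9,10]=1
  size 5 → [5,7,8,9,10]=3  [6,7,8,9,10]=1
  size 6 → [5,6,7,8,9,10]=4
  size 7 → [4,5,6,7,8,9,10]=4
  size 8 → [3,4,5,6,7,8,9,10]=4
  size 9 → [2,3,4,5,6,7,8,9,10]=4
  first=0(a) contributes 4

4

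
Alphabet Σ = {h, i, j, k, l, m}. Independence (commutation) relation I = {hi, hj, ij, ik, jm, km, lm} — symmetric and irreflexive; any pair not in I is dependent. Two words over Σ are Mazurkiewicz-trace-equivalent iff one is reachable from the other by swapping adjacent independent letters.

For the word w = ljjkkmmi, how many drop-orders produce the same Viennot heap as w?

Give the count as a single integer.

piece 0:l — minimal
piece 1:j rests on {0:l}
piece 2:j rests on {1:j}
piece 3:k rests on {2:j}
piece 4:k rests on {3:k}
piece 5:m — minimal
piece 6:m rests on {5:m}
piece 7:i rests on {0:l, 6:m}
minimal pieces: {0:l, 5:m}
ways to finish when only these pieces remain (= sum over removing one remaining piece with nothing left below it):
  1 left: {4}→1  {7}→1
  2 left: {3,4}→1  {4,7}→2  {6,7}→1
  3 left: {2,3,4}→1  {3,4,7}→3  {4,6,7}→3  {5,6,7}→1
  4 left: {1,2,3,4}→1  {2,3,4,7}→4  {3,4,6,7}→6  {4,5,6,7}→4
  5 left: {1,2,3,4,7}→5  {2,3,4,6,7}→10  {3,4,5,6,7}→10
  6 left: {0,1,2,3,4,7}→5  {1,2,3,4,6,7}→15  {2,3,4,5,6,7}→20
  placing 0:l first → 35 extensions
  placing 5:m first → 20 extensions
total linear extensions = 55

55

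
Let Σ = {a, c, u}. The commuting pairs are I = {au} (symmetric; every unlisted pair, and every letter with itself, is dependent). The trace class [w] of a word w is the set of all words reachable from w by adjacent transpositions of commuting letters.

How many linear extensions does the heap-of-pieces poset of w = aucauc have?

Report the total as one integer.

4

0(a) covers ∅
1(u) covers ∅
2(c) covers 0:a, 1:u
3(a) covers 2:c
4(u) covers 2:c
5(c) covers 3:a, 4:u
floor of heap: 0:a, 1:u
completions by unplaced set U, small U first (add the entries for U minus each lowest piece of U):
  |U|=1: {5}:1
  |U|=2: {3,5}:1  {4,5}:1
  |U|=3: {3,4,5}:2
  |U|=4: {2,3,4,5}:2
  start at 0(a): 2
  start at 1(u): 2
sum over floor = 4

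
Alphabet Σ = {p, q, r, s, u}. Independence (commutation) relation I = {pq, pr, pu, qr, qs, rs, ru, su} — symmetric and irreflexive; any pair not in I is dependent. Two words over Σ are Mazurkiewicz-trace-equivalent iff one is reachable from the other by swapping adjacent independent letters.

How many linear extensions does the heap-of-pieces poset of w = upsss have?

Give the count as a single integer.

5

piece 0:u — minimal
piece 1:p — minimal
piece 2:s rests on {1:p}
piece 3:s rests on {2:s}
piece 4:s rests on {3:s}
minimal pieces: {0:u, 1:p}
ways to finish when only these pieces remain (= sum over removing one remaining piece with nothing left below it):
  1 left: {0}→1  {4}→1
  2 left: {0,4}→2  {3,4}→1
  3 left: {0,3,4}→3  {2,3,4}→1
  placing 0:u first → 1 extensions
  placing 1:p first → 4 extensions
total linear extensions = 5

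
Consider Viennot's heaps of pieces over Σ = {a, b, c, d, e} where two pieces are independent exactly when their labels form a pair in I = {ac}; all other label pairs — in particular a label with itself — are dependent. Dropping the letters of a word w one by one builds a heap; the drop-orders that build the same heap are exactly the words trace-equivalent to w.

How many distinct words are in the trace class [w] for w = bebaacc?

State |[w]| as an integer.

0(b) covers ∅
1(e) covers 0:b
2(b) covers 1:e
3(a) covers 2:b
4(a) covers 3:a
5(c) covers 2:b
6(c) covers 5:c
floor of heap: 0:b
completions by unplaced set U, small U first (add the entries for U minus each lowest piece of U):
  |U|=1: {4}:1  {6}:1
  |U|=2: {3,4}:1  {4,6}:2  {5,6}:1
  |U|=3: {3,4,6}:3  {4,5,6}:3
  |U|=4: {3,4,5,6}:6
  |U|=5: {2,3,4,5,6}:6
  start at 0(b): 6

6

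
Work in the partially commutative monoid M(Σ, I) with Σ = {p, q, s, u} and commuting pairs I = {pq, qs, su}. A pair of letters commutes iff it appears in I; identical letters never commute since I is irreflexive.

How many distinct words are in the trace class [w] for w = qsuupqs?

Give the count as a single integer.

piece 0:q — minimal
piece 1:s — minimal
piece 2:u rests on {0:q}
piece 3:u rests on {2:u}
piece 4:p rests on {1:s, 3:u}
piece 5:q rests on {3:u}
piece 6:s rests on {4:p}
minimal pieces: {0:q, 1:s}
ways to finish when only these pieces remain (= sum over removing one remaining piece with nothing left below it):
  1 left: {5}→1  {6}→1
  2 left: {4,6}→1  {5,6}→2
  3 left: {1,4,6}→1  {4,5,6}→3
  4 left: {1,4,5,6}→4  {3,4,5,6}→3
  5 left: {1,3,4,5,6}→7  {2,3,4,5,6}→3
  placing 0:q first → 10 extensions
  placing 1:s first → 3 extensions
total linear extensions = 13

13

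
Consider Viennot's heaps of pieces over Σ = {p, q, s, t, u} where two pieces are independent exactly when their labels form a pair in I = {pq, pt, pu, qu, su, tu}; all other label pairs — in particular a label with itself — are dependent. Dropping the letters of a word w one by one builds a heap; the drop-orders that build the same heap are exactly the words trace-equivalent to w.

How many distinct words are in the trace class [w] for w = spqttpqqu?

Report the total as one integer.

189

drop 0:s onto floor
drop 1:p onto {0:s}
drop 2:q onto {0:s}
drop 3:t onto {2:q}
drop 4:t onto {3:t}
drop 5:p onto {1:p}
drop 6:q onto {4:t}
drop 7:q onto {6:q}
drop 8:u onto floor
ground layer = {0:s, 8:u}
drop-orders for the pieces not yet dropped (sum over which currently-grounded one goes next):
  1 to go: {5} 1  {7} 1  {8} 1
  2 to go: {1,5} 1  {5,7} 2  {5,8} 2  {6,7} 1  {7,8} 2
  3 to go: {1,5,7} 3  {1,5,8} 3  {4,6,7} 1  {5,6,7} 3  {5,7,8} 6  {6,7,8} 3
  4 to go: {1,5,6,7} 6  {1,5,7,8} 12  {3,4,6,7} 1  {4,5,6,7} 4  {4,6,7,8} 4  {5,6,7,8} 12
  5 to go: {1,4,5,6,7} 10  {1,5,6,7,8} 30  {2,3,4,6,7} 1  {3,4,5,6,7} 5  {3,4,6,7,8} 5  {4,5,6,7,8} 20
  6 to go: {1,3,4,5,6,7} 15  {1,4,5,6,7,8} 60  {2,3,4,5,6,7} 6  {2,3,4,6,7,8} 6  {3,4,5,6,7,8} 30
  7 to go: {1,2,3,4,5,6,7} 21  {1,3,4,5,6,7,8} 105  {2,3,4,5,6,7,8} 42
  if 0:s drops first: 168 orders
  if 8:u drops first: 21 orders
heap linearizations: 189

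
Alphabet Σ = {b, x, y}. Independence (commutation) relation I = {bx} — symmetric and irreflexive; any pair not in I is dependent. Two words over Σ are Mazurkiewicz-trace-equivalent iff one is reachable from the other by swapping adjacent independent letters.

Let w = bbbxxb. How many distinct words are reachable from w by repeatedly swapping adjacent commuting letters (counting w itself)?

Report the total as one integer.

15

piece 0:b — minimal
piece 1:b rests on {0:b}
piece 2:b rests on {1:b}
piece 3:x — minimal
piece 4:x rests on {3:x}
piece 5:b rests on {2:b}
minimal pieces: {0:b, 3:x}
ways to finish when only these pieces remain (= sum over removing one remaining piece with nothing left below it):
  1 left: {4}→1  {5}→1
  2 left: {2,5}→1  {3,4}→1  {4,5}→2
  3 left: {1,2,5}→1  {2,4,5}→3  {3,4,5}→3
  4 left: {0,1,2,5}→1  {1,2,4,5}→4  {2,3,4,5}→6
  placing 0:b first → 10 extensions
  placing 3:x first → 5 extensions
total linear extensions = 15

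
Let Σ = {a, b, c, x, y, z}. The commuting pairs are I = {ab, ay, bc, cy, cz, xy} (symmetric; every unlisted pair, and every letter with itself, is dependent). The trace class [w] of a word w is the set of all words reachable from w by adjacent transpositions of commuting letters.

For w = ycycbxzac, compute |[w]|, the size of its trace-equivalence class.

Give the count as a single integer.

drop 0:y onto floor
drop 1:c onto floor
drop 2:y onto {0:y}
drop 3:c onto {1:c}
drop 4:b onto {2:y}
drop 5:x onto {3:c, 4:b}
drop 6:z onto {5:x}
drop 7:a onto {6:z}
drop 8:c onto {7:a}
ground layer = {0:y, 1:c}
drop-orders for the pieces not yet dropped (sum over which currently-grounded one goes next):
  1 to go: {8} 1
  2 to go: {7,8} 1
  3 to go: {6,7,8} 1
  4 to go: {5,6,7,8} 1
  5 to go: {3,5,6,7,8} 1  {4,5,6,7,8} 1
  6 to go: {1,3,5,6,7,8} 1  {2,4,5,6,7,8} 1  {3,4,5,6,7,8} 2
  7 to go: {0,2,4,5,6,7,8} 1  {1,3,4,5,6,7,8} 3  {2,3,4,5,6,7,8} 3
  if 0:y drops first: 6 orders
  if 1:c drops first: 4 orders
heap linearizations: 10

10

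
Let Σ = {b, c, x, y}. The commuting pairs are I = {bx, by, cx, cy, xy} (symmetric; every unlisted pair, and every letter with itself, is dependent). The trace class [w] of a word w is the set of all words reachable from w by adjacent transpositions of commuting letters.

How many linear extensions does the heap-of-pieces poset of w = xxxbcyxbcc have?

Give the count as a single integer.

piece 0:x — minimal
piece 1:x rests on {0:x}
piece 2:x rests on {1:x}
piece 3:b — minimal
piece 4:c rests on {3:b}
piece 5:y — minimal
piece 6:x rests on {2:x}
piece 7:b rests on {4:c}
piece 8:c rests on {7:b}
piece 9:c rests on {8:c}
minimal pieces: {0:x, 3:b, 5:y}
ways to finish when only these pieces remain (= sum over removing one remaining piece with nothing left below it):
  1 left: {5}→1  {6}→1  {9}→1
  2 left: {2,6}→1  {5,6}→2  {5,9}→2  {6,9}→2  {8,9}→1
  3 left: {1,2,6}→1  {2,5,6}→3  {2,6,9}→3  {5,6,9}→6  {5,8,9}→3  {6,8,9}→3  {7,8,9}→1
  4 left: {0,1,2,6}→1  {1,2,5,6}→4  {1,2,6,9}→4  {2,5,6,9}→12  {2,6,8,9}→6  {4,7,8,9}→1  {5,6,8,9}→12  {5,7,8,9}→4  {6,7,8,9}→4
  5 left: {0,1,2,5,6}→5  {0,1,2,6,9}→5  {1,2,5,6,9}→20  {1,2,6,8,9}→10  {2,5,6,8,9}→30  {2,6,7,8,9}→10  {3,4,7,8,9}→1  {4,5,7,8,9}→5  {4,6,7,8,9}→5  {5,6,7,8,9}→20
  6 left: {0,1,2,5,6,9}→30  {0,1,2,6,8,9}→15  {1,2,5,6,8,9}→60  {1,2,6,7,8,9}→20  {2,4,6,7,8,9}→15  {2,5,6,7,8,9}→60  {3,4,5,7,8,9}→6  {3,4,6,7,8,9}→6  {4,5,6,7,8,9}→30
  7 left: {0,1,2,5,6,8,9}→105  {0,1,2,6,7,8,9}→35  {1,2,4,6,7,8,9}→35  {1,2,5,6,7,8,9}→140  {2,3,4,6,7,8,9}→21  {2,4,5,6,7,8,9}→105  {3,4,5,6,7,8,9}→42
  8 left: {0,1,2,4,6,7,8,9}→70  {0,1,2,5,6,7,8,9}→280  {1,2,3,4,6,7,8,9}→56  {1,2,4,5,6,7,8,9}→280  {2,3,4,5,6,7,8,9}→168
  placing 0:x first → 504 extensions
  placing 3:b first → 630 extensions
  placing 5:y first → 126 extensions
total linear extensions = 1260

1260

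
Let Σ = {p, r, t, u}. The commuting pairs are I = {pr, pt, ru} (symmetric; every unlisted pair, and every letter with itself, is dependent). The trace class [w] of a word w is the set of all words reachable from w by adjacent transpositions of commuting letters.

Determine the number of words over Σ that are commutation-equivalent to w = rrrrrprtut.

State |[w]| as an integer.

piece 0:r — minimal
piece 1:r rests on {0:r}
piece 2:r rests on {1:r}
piece 3:r rests on {2:r}
piece 4:r rests on {3:r}
piece 5:p — minimal
piece 6:r rests on {4:r}
piece 7:t rests on {6:r}
piece 8:u rests on {5:p, 7:t}
piece 9:t rests on {8:u}
minimal pieces: {0:r, 5:p}
ways to finish when only these pieces remain (= sum over removing one remaining piece with nothing left below it):
  1 left: {9}→1
  2 left: {8,9}→1
  3 left: {5,8,9}→1  {7,8,9}→1
  4 left: {5,7,8,9}→2  {6,7,8,9}→1
  5 left: {4,6,7,8,9}→1  {5,6,7,8,9}→3
  6 left: {3,4,6,7,8,9}→1  {4,5,6,7,8,9}→4
  7 left: {2,3,4,6,7,8,9}→1  {3,4,5,6,7,8,9}→5
  8 left: {1,2,3,4,6,7,8,9}→1  {2,3,4,5,6,7,8,9}→6
  placing 0:r first → 7 extensions
  placing 5:p first → 1 extensions
total linear extensions = 8

8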